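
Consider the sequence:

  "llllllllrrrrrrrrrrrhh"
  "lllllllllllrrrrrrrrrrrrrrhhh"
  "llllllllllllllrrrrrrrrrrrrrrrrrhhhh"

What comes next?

lllllllllllllllllrrrrrrrrrrrrrrrrrrrrhhhhh

Each string has the form l^{3n-1} r^{3n+2} h^{n-1}, where the shown terms are n = 3, 4, 5.
For the next term, n = 6, so the run lengths are 17, 20, 5.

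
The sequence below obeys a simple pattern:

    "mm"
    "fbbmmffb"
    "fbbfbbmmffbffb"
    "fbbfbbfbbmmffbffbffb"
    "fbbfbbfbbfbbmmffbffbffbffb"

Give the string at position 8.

Every step adds fbb to the front and ffb to the end of the previous string.
From fbbfbbfbbfbbmmffbffbffbffb, 3 further steps: fbbfbbfbbfbbmmffbffbffbffb → fbbfbbfbbfbbfbbmmffbffbffbffbffb → fbbfbbfbbfbbfbbfbbmmffbffbffbffbffbffb → (answer).

fbbfbbfbbfbbfbbfbbfbbmmffbffbffbffbffbffbffb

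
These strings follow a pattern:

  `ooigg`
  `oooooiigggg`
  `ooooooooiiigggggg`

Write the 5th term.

The n-th term is 3n-1 o's then n i's then 2n g's (n = 1, 2, …).
At n = 5 the blocks have lengths 14, 5, 10.

ooooooooooooooiiiiigggggggggg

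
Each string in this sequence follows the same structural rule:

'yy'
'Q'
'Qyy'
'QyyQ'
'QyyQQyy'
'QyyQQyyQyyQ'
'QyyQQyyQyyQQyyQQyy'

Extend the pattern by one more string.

This is a Fibonacci-style word recurrence s(k) = s(k−1)·s(k−2): e.g. Q·yy = Qyy.
Continuing: QyyQQyyQyyQQyyQQyy · QyyQQyyQyyQ gives term 8.

QyyQQyyQyyQQyyQQyyQyyQQyyQyyQ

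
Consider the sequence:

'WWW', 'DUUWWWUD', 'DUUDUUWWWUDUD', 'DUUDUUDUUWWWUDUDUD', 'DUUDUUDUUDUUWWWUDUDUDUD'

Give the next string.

Every step adds DUU to the front and UD to the end of the previous string.
Applying this once more to DUUDUUDUUDUUWWWUDUDUDUD:

DUUDUUDUUDUUDUUWWWUDUDUDUDUD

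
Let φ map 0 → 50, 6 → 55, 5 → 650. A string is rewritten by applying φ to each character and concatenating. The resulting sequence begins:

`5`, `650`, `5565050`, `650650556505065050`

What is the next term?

Applying the rule to each of the 18 symbols of 650650556505065050 gives the pieces 55 650 50 55 650 50 650 650 55 650 50 650 50 55 650 50 650 50, which concatenate to the answer.

55650505565050650650556505065050556505065050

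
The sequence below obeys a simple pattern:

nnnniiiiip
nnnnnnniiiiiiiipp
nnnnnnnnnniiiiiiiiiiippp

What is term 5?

nnnnnnnnnnnnnnnniiiiiiiiiiiiiiiiippppp

Each string has the form n^{3n+1} i^{3n+2} p^{n} (n = 1, 2, …).
Setting n = 5 gives 16, 17, 5 characters in each block.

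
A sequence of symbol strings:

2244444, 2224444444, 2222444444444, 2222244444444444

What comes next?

Each string has the form 2^{n} 4^{2n+1}, where the shown terms are n = 2, 3, 4, 5.
For the next term, n = 6, so the run lengths are 6, 13.

2222224444444444444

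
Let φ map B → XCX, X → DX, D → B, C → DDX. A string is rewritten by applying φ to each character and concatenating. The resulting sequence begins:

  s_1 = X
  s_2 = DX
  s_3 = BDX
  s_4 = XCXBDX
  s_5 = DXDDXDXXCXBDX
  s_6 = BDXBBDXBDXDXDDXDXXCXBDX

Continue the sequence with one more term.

φ(BDXBBDXBDXDXDDXDXXCXBDX) expands symbol-by-symbol to XCX B DX XCX XCX B DX XCX B DX B DX B B DX B DX DX DDX DX XCX B DX; joining the 23 pieces gives the next term.

XCXBDXXCXXCXBDXXCXBDXBDXBBDXBDXDXDDXDXXCXBDX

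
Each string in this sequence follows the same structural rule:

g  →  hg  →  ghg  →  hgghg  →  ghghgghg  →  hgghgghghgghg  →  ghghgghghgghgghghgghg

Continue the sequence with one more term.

From term 3 onward, concatenate the second-to-last term with the last: g·hg = ghg, hg·ghg = hgghg, …
So term 8 is hgghgghghgghg·ghghgghghgghgghghgghg.

hgghgghghgghgghghgghghgghgghghgghg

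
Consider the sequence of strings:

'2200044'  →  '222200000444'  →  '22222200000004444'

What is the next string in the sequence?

2222222200000000044444

Reading off run lengths: 2 runs 2, 4, 6; 0 runs 3, 5, 7; 4 runs 2, 3, 4 — each is linear in n (n = 1, 2, …).
Setting n = 4 gives 8, 9, 5 characters in each block.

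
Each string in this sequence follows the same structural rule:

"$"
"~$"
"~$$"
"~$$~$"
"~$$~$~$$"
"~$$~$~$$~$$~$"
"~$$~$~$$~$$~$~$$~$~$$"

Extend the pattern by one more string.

~$$~$~$$~$$~$~$$~$~$$~$$~$~$$~$$~$

This is a Fibonacci-style word recurrence s(k) = s(k−1)·s(k−2): e.g. ~$·$ = ~$$.
So term 8 is ~$$~$~$$~$$~$~$$~$~$$·~$$~$~$$~$$~$.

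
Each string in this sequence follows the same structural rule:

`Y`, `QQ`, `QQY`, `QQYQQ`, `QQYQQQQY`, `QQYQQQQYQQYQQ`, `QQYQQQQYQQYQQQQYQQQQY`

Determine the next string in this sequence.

This is a Fibonacci-style word recurrence s(k) = s(k−1)·s(k−2): e.g. QQ·Y = QQY.
Continuing: QQYQQQQYQQYQQQQYQQQQY · QQYQQQQYQQYQQ gives term 8.

QQYQQQQYQQYQQQQYQQQQYQQYQQQQYQQYQQ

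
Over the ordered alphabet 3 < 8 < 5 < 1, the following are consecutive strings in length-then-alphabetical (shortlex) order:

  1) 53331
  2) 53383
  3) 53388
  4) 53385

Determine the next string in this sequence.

53381

Treat 53385 as a base-4 numeral over the given alphabet and add one, carrying through any trailing 1's.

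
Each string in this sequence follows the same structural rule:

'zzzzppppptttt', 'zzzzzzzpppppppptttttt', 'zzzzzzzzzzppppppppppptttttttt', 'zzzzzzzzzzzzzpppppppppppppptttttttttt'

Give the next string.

zzzzzzzzzzzzzzzzppppppppppppppppptttttttttttt

The n-th term is 3n-2 z's then 3n-1 p's then 2n t's, where the shown terms are n = 2, 3, 4, 5.
Setting n = 6 gives 16, 17, 12 characters in each block.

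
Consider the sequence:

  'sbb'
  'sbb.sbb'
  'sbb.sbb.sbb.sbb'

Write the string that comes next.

Every step duplicates the string with '.' between the halves.
One more doubling of sbb.sbb.sbb.sbb gives the answer.

sbb.sbb.sbb.sbb.sbb.sbb.sbb.sbb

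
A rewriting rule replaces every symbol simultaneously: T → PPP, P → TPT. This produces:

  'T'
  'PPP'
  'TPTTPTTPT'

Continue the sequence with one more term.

Apply φ to TPTTPTTPT symbol by symbol: T→PPP, P→TPT, T→PPP, T→PPP, P→TPT, T→PPP, T→PPP, P→TPT, T→PPP; joined: PPP TPT PPP PPP TPT PPP PPP TPT PPP.

PPPTPTPPPPPPTPTPPPPPPTPTPPP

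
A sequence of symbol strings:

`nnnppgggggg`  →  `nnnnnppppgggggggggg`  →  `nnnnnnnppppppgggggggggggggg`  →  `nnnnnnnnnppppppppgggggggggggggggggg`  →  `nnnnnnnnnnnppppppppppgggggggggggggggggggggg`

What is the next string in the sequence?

nnnnnnnnnnnnnppppppppppppgggggggggggggggggggggggggg

Term n consists of 2n+1 n's, followed by 2n p's, followed by 4n+2 g's (n = 1, 2, …).
For the next term, n = 6, so the run lengths are 13, 12, 26.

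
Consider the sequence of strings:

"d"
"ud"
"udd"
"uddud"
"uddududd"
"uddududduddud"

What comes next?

uddududduddududdududd

From term 3 onward, concatenate the last term with the second-to-last: ud·d = udd, udd·ud = uddud, …
So term 7 is uddududduddud·uddududd.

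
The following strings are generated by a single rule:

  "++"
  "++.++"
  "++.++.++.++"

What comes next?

++.++.++.++.++.++.++.++

s(k+1) = s(k)·.·s(k) — each term doubles the last with '.' between the halves.
So the next term is two copies of ++.++.++.++ with '.' between the halves.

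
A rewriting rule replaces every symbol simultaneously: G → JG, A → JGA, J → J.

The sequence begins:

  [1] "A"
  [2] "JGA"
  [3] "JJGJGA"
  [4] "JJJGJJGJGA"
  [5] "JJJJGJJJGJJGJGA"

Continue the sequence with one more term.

Rewriting the 15 symbols of JJJJGJJJGJJGJGA one by one yields J J J J JG J J J JG J J JG J JG JGA; concatenated:

JJJJJGJJJJGJJJGJJGJGA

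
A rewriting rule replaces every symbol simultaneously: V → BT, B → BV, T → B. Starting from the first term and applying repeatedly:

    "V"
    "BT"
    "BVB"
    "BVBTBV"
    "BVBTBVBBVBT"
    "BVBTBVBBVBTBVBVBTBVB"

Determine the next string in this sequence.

BVBTBVBBVBTBVBVBTBVBBVBTBVBTBVBBVBTBV

Applying the rule to each of the 20 symbols of BVBTBVBBVBTBVBVBTBVB gives the pieces BV BT BV B BV BT BV BV BT BV B BV BT BV BT BV B BV BT BV, which concatenate to the answer.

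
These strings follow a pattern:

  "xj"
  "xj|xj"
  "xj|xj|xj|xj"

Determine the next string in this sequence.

xj|xj|xj|xj|xj|xj|xj|xj

Every step duplicates the string with '|' between the halves.
So the next term is two copies of xj|xj|xj|xj with '|' between the halves.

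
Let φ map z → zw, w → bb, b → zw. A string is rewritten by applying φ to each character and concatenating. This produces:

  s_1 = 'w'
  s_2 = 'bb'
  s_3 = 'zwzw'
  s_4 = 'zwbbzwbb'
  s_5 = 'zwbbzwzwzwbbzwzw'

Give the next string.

Applying the rule to each of the 16 symbols of zwbbzwzwzwbbzwzw gives the pieces zw bb zw zw zw bb zw bb zw bb zw zw zw bb zw bb, which concatenate to the answer.

zwbbzwzwzwbbzwbbzwbbzwzwzwbbzwbb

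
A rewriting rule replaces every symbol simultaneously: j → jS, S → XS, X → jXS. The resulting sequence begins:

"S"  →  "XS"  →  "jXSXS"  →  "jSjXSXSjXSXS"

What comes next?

Expanding jSjXSXSjXSXS: j→jS, S→XS, j→jS, X→jXS, S→XS, X→jXS, S→XS, j→jS, X→jXS, S→XS, X→jXS, S→XS. Concatenated: jS XS jS jXS XS jXS XS jS jXS XS jXS XS.

jSXSjSjXSXSjXSXSjSjXSXSjXSXS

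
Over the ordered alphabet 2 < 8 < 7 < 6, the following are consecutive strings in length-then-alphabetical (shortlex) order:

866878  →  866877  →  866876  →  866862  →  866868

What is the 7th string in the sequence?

866866

Stepping forward 2 times from 866868: 866868 → 866867, then the target.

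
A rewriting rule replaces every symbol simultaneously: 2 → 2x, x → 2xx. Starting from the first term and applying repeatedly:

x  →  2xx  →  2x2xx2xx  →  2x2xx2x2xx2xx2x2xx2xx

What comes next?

2x2xx2x2xx2xx2x2xx2x2xx2xx2x2xx2xx2x2xx2x2xx2xx2x2xx2xx

φ(2x2xx2x2xx2xx2x2xx2xx) expands symbol-by-symbol to 2x 2xx 2x 2xx 2xx 2x 2xx 2x 2xx 2xx 2x 2xx 2xx 2x 2xx 2x 2xx 2xx 2x 2xx 2xx; joining the 21 pieces gives the next term.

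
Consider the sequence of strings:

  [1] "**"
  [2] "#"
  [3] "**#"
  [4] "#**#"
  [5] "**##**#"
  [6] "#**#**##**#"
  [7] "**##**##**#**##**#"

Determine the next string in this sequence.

#**#**##**#**##**##**#**##**#

From term 3 onward, concatenate the second-to-last term with the last: **·# = **#, #·**# = #**#, …
The next term joins #**#**##**# and **##**##**#**##**#.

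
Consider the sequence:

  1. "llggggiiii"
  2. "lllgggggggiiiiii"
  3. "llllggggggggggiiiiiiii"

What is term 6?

lllllllgggggggggggggggggggiiiiiiiiiiiiii

Term n consists of n+1 l's, followed by 3n+1 g's, followed by 2n+2 i's (n = 1, 2, …).
Setting n = 6 gives 7, 19, 14 characters in each block.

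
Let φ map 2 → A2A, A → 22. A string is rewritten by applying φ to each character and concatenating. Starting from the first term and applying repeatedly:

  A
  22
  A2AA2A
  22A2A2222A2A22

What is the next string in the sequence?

Rewriting the 14 symbols of 22A2A2222A2A22 one by one yields A2A A2A 22 A2A 22 A2A A2A A2A A2A 22 A2A 22 A2A A2A; concatenated:

A2AA2A22A2A22A2AA2AA2AA2A22A2A22A2AA2A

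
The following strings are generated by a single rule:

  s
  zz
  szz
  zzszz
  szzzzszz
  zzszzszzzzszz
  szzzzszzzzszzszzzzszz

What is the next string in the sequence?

zzszzszzzzszzszzzzszzzzszzszzzzszz

From term 3 onward, concatenate the second-to-last term with the last: s·zz = szz, zz·szz = zzszz, …
Continuing: zzszzszzzzszz · szzzzszzzzszzszzzzszz gives term 8.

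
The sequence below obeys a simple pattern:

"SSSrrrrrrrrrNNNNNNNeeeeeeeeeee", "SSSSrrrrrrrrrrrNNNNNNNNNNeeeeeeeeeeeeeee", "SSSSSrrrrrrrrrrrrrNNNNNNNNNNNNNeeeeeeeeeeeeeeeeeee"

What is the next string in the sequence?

SSSSSSrrrrrrrrrrrrrrrNNNNNNNNNNNNNNNNeeeeeeeeeeeeeeeeeeeeeee

Reading off run lengths: S runs 3, 4, 5; r runs 9, 11, 13; N runs 7, 10, 13; e runs 11, 15, 19 — each is linear in n, where the shown terms are n = 3, 4, 5.
For the next term, n = 6, so the run lengths are 6, 15, 16, 23.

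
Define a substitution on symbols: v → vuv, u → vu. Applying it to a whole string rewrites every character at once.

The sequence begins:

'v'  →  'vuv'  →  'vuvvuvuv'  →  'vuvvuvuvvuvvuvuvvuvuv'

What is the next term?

Rewriting the 21 symbols of vuvvuvuvvuvvuvuvvuvuv one by one yields vuv vu vuv vuv vu vuv vu vuv vuv vu vuv vuv vu vuv vu vuv vuv vu vuv vu vuv; concatenated:

vuvvuvuvvuvvuvuvvuvuvvuvvuvuvvuvvuvuvvuvuvvuvvuvuvvuvuv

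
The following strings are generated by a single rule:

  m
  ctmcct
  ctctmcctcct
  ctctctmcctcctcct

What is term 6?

ctctctctctmcctcctcctcctcct

Each term wraps the previous one in ct on the left and cct on the right.
From ctctctmcctcctcct, 2 further steps: ctctctmcctcctcct → ctctctctmcctcctcctcct → (answer).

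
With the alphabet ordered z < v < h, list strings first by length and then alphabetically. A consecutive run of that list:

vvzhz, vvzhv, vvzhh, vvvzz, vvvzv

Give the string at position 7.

vvvvz

Advancing 2 positions from vvvzv through vvvzv → vvvzh reaches term 7.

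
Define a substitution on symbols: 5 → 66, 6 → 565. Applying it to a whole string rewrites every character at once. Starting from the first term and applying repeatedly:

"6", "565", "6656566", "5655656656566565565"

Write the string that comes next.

Rewriting the 19 symbols of 5655656656566565565 one by one yields 66 565 66 66 565 66 565 565 66 565 66 565 565 66 565 66 66 565 66; concatenated:

66565666656566565565665656656556566565666656566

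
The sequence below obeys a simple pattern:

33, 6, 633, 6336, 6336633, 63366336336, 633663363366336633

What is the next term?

Each term (from the third on) is the previous term followed by the one before it: term 3 = 6·33 = 633.
The next term joins 633663363366336633 and 63366336336.

63366336336633663363366336336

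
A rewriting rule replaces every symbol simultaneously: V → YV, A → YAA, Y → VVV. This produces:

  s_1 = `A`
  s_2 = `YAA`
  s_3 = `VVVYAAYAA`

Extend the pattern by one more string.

Rewriting each symbol of VVVYAAYAA: V→YV, V→YV, V→YV, Y→VVV, A→YAA, A→YAA, Y→VVV, A→YAA, A→YAA, which concatenates to YV YV YV VVV YAA YAA VVV YAA YAA.

YVYVYVVVVYAAYAAVVVYAAYAA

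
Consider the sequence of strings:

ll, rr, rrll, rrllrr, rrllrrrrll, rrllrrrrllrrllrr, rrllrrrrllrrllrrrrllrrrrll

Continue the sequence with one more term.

rrllrrrrllrrllrrrrllrrrrllrrllrrrrllrrllrr

This is a Fibonacci-style word recurrence s(k) = s(k−1)·s(k−2): e.g. rr·ll = rrll.
So term 8 is rrllrrrrllrrllrrrrllrrrrll·rrllrrrrllrrllrr.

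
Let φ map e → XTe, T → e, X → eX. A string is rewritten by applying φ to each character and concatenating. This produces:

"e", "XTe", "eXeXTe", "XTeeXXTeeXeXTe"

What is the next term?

Rewriting the 14 symbols of XTeeXXTeeXeXTe one by one yields eX e XTe XTe eX eX e XTe XTe eX XTe eX e XTe; concatenated:

eXeXTeXTeeXeXeXTeXTeeXXTeeXeXTe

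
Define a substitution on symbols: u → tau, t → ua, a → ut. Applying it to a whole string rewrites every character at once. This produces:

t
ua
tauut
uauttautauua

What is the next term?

tauuttauuauauttauuauttautauut

Rewriting each symbol of uauttautauua: u→tau, a→ut, u→tau, t→ua, t→ua, a→ut, u→tau, t→ua, a→ut, u→tau, u→tau, a→ut, which concatenates to tau ut tau ua ua ut tau ua ut tau tau ut.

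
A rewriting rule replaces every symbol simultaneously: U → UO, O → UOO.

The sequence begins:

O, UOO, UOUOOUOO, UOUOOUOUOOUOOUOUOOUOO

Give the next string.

UOUOOUOUOOUOOUOUOOUOUOOUOOUOUOOUOOUOUOOUOUOOUOOUOUOOUOO

φ(UOUOOUOUOOUOOUOUOOUOO) expands symbol-by-symbol to UO UOO UO UOO UOO UO UOO UO UOO UOO UO UOO UOO UO UOO UO UOO UOO UO UOO UOO; joining the 21 pieces gives the next term.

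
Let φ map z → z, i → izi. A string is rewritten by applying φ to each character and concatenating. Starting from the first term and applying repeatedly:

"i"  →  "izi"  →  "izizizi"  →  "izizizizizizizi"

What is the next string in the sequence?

izizizizizizizizizizizizizizizi

Applying the rule to each of the 15 symbols of izizizizizizizi gives the pieces izi z izi z izi z izi z izi z izi z izi z izi, which concatenate to the answer.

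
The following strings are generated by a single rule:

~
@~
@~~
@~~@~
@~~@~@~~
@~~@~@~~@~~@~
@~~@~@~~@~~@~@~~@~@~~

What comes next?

Each term (from the third on) is the previous term followed by the one before it: term 3 = @~·~ = @~~.
Continuing: @~~@~@~~@~~@~@~~@~@~~ · @~~@~@~~@~~@~ gives term 8.

@~~@~@~~@~~@~@~~@~@~~@~~@~@~~@~~@~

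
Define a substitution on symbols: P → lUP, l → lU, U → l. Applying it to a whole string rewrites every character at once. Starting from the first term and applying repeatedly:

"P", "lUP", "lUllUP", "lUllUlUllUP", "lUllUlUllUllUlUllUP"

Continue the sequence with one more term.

lUllUlUllUllUlUllUlUllUllUlUllUP

φ(lUllUlUllUllUlUllUP) expands symbol-by-symbol to lU l lU lU l lU l lU lU l lU lU l lU l lU lU l lUP; joining the 19 pieces gives the next term.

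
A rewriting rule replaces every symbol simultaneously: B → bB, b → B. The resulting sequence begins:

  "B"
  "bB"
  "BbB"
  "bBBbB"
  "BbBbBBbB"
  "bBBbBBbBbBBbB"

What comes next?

Applying the rule to each of the 13 symbols of bBBbBBbBbBBbB gives the pieces B bB bB B bB bB B bB B bB bB B bB, which concatenate to the answer.

BbBbBBbBbBBbBBbBbBBbB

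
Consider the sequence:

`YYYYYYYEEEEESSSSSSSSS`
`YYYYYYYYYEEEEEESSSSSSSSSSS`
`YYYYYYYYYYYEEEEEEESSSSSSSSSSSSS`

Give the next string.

YYYYYYYYYYYYYEEEEEEEESSSSSSSSSSSSSSS

Term n consists of 2n+1 Y's, followed by n+2 E's, followed by 2n+3 S's, where the shown terms are n = 3, 4, 5.
At n = 6 the blocks have lengths 13, 8, 15.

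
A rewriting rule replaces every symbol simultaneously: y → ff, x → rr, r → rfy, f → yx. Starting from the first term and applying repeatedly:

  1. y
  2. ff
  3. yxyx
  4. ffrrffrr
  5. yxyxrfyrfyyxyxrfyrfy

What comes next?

φ(yxyxrfyrfyyxyxrfyrfy) expands symbol-by-symbol to ff rr ff rr rfy yx ff rfy yx ff ff rr ff rr rfy yx ff rfy yx ff; joining the 20 pieces gives the next term.

ffrrffrrrfyyxffrfyyxffffrrffrrrfyyxffrfyyxff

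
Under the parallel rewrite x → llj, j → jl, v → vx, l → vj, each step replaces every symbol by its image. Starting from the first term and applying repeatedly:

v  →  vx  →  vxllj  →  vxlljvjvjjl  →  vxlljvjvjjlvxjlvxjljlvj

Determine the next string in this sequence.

vxlljvjvjjlvxjlvxjljlvjvxlljjlvjvxlljjlvjjlvjvxjl

φ(vxlljvjvjjlvxjlvxjljlvj) expands symbol-by-symbol to vx llj vj vj jl vx jl vx jl jl vj vx llj jl vj vx llj jl vj jl vj vx jl; joining the 23 pieces gives the next term.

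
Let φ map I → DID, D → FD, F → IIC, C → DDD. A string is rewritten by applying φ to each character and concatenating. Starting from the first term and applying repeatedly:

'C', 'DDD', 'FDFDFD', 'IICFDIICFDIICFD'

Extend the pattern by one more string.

Replace each of the 15 characters of IICFDIICFDIICFD in place — DID DID DDD IIC FD DID DID DDD IIC FD DID DID DDD IIC FD — and concatenate.

DIDDIDDDDIICFDDIDDIDDDDIICFDDIDDIDDDDIICFD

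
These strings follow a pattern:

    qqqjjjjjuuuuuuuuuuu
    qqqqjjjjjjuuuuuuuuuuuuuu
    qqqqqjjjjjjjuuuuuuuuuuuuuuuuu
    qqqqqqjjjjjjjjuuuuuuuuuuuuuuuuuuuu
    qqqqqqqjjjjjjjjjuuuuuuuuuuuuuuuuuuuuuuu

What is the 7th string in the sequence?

qqqqqqqqqjjjjjjjjjjjuuuuuuuuuuuuuuuuuuuuuuuuuuuuu

Term n consists of n q's, followed by n+2 j's, followed by 3n+2 u's, where the shown terms are n = 3, 4, 5, 6, 7.
At n = 9 the blocks have lengths 9, 11, 29.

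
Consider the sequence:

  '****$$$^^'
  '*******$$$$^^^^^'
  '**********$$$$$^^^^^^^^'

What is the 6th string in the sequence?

*******************$$$$$$$$^^^^^^^^^^^^^^^^^

Reading off run lengths: * runs 4, 7, 10; $ runs 3, 4, 5; ^ runs 2, 5, 8 — each is linear in n (n = 1, 2, …).
Setting n = 6 gives 19, 8, 17 characters in each block.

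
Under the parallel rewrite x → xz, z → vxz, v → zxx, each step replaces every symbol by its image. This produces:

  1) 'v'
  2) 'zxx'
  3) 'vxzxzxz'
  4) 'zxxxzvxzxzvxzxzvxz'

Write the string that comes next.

vxzxzxzxzvxzzxxxzvxzxzvxzzxxxzvxzxzvxzzxxxzvxz

Replace each of the 18 characters of zxxxzvxzxzvxzxzvxz in place — vxz xz xz xz vxz zxx xz vxz xz vxz zxx xz vxz xz vxz zxx xz vxz — and concatenate.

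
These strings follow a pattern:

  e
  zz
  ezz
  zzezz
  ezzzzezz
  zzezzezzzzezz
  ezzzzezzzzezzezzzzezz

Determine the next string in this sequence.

This is a Fibonacci-style word recurrence s(k) = s(k−2)·s(k−1): e.g. e·zz = ezz.
So term 8 is zzezzezzzzezz·ezzzzezzzzezzezzzzezz.

zzezzezzzzezzezzzzezzzzezzezzzzezz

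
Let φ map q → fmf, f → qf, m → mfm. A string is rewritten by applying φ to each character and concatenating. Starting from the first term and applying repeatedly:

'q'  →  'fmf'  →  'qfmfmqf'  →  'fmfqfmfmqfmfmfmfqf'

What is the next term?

φ(fmfqfmfmqfmfmfmfqf) expands symbol-by-symbol to qf mfm qf fmf qf mfm qf mfm fmf qf mfm qf mfm qf mfm qf fmf qf; joining the 18 pieces gives the next term.

qfmfmqffmfqfmfmqfmfmfmfqfmfmqfmfmqfmfmqffmfqf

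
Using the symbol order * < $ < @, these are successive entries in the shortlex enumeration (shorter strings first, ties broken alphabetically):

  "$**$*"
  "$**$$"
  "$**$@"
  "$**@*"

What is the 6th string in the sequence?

$**@@

Stepping forward 2 times from $**@*: $**@* → $**@$, then the target.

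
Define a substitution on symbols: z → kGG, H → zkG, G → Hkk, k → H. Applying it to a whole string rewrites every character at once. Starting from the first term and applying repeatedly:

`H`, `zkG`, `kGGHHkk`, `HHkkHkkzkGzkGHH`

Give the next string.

Rewriting the 15 symbols of HHkkHkkzkGzkGHH one by one yields zkG zkG H H zkG H H kGG H Hkk kGG H Hkk zkG zkG; concatenated:

zkGzkGHHzkGHHkGGHHkkkGGHHkkzkGzkG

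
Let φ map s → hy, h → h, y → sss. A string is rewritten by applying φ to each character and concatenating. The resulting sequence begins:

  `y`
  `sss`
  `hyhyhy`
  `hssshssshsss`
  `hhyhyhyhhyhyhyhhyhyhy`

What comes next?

Rewriting the 21 symbols of hhyhyhyhhyhyhyhhyhyhy one by one yields h h sss h sss h sss h h sss h sss h sss h h sss h sss h sss; concatenated:

hhssshssshssshhssshssshssshhssshssshsss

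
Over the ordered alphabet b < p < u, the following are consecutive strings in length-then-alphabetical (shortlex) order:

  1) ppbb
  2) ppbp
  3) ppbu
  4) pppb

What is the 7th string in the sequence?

Stepping forward 3 times from pppb: pppb → pppp → pppu, then the target.

ppub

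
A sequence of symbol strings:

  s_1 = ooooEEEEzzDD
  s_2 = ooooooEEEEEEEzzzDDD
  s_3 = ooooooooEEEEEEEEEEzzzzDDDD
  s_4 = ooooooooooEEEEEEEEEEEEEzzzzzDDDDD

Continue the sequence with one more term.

ooooooooooooEEEEEEEEEEEEEEEEzzzzzzDDDDDD

Reading off run lengths: o runs 4, 6, 8, 10; E runs 4, 7, 10, 13; z runs 2, 3, 4, 5; D runs 2, 3, 4, 5 — each is linear in n (n = 1, 2, …).
For the next term, n = 5, so the run lengths are 12, 16, 6, 6.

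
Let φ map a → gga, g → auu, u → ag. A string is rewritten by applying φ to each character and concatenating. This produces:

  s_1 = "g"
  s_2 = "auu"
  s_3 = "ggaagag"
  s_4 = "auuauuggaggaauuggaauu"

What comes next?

ggaagagggaagagauuauuggaauuauuggaggaagagauuauuggaggaagag

Replace each of the 21 characters of auuauuggaggaauuggaauu in place — gga ag ag gga ag ag auu auu gga auu auu gga gga ag ag auu auu gga gga ag ag — and concatenate.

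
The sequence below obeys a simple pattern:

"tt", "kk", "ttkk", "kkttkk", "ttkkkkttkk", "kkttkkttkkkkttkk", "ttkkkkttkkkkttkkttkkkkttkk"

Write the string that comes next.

This is a Fibonacci-style word recurrence s(k) = s(k−2)·s(k−1): e.g. tt·kk = ttkk.
The next term joins kkttkkttkkkkttkk and ttkkkkttkkkkttkkttkkkkttkk.

kkttkkttkkkkttkkttkkkkttkkkkttkkttkkkkttkk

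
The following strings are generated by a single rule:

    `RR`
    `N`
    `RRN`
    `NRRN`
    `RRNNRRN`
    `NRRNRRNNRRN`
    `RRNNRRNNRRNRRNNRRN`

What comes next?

From term 3 onward, concatenate the second-to-last term with the last: RR·N = RRN, N·RRN = NRRN, …
Continuing: NRRNRRNNRRN · RRNNRRNNRRNRRNNRRN gives term 8.

NRRNRRNNRRNRRNNRRNNRRNRRNNRRN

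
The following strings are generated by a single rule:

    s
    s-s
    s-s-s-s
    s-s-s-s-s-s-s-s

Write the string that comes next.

Each string is two copies of the previous one joined by '-'.
Doubling s-s-s-s-s-s-s-s with '-' between the halves:

s-s-s-s-s-s-s-s-s-s-s-s-s-s-s-s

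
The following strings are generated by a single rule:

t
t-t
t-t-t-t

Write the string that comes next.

Each string is two copies of the previous one joined by '-'.
One more doubling of t-t-t-t gives the answer.

t-t-t-t-t-t-t-t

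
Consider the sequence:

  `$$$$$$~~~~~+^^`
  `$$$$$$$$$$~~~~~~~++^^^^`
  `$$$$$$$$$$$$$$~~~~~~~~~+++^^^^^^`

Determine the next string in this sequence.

$$$$$$$$$$$$$$$$$$~~~~~~~~~~~++++^^^^^^^^

Reading off run lengths: $ runs 6, 10, 14; ~ runs 5, 7, 9; + runs 1, 2, 3; ^ runs 2, 4, 6 — each is linear in n, where the shown terms are n = 2, 3, 4.
At n = 5 the blocks have lengths 18, 11, 4, 8.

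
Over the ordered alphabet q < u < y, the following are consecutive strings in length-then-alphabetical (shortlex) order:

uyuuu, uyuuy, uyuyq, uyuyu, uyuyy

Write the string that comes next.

Treat uyuyy as a base-3 numeral over the given alphabet and add one, carrying through any trailing y's.

uyyqq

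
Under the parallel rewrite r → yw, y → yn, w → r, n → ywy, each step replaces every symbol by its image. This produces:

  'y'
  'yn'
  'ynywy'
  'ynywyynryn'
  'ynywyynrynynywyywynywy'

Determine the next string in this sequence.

φ(ynywyynrynynywyywynywy) expands symbol-by-symbol to yn ywy yn r yn yn ywy yw yn ywy yn ywy yn r yn yn r yn ywy yn r yn; joining the 22 pieces gives the next term.

ynywyynrynynywyywynywyynywyynrynynrynywyynryn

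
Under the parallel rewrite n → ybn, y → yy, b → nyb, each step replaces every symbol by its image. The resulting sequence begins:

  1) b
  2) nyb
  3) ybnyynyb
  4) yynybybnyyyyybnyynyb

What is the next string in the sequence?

Replace each of the 20 characters of yynybybnyyyyybnyynyb in place — yy yy ybn yy nyb yy nyb ybn yy yy yy yy yy nyb ybn yy yy ybn yy nyb — and concatenate.

yyyyybnyynybyynybybnyyyyyyyyyynybybnyyyyybnyynyb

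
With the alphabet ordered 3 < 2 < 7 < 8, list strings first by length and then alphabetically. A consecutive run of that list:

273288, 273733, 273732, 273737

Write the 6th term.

273723

Advancing 2 positions from 273737 through 273737 → 273738 reaches term 6.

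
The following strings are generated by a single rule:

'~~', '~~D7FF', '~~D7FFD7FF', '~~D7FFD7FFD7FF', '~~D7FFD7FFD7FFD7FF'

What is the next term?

~~D7FFD7FFD7FFD7FFD7FF

The strings grow by a fixed suffix D7FF each time.
One more step from ~~D7FFD7FFD7FFD7FF gives the answer.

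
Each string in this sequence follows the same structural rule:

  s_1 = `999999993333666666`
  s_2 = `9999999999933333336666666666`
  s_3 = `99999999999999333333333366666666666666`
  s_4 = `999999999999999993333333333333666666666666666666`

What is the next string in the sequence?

Term n consists of 3n+2 9's, followed by 3n-2 3's, followed by 4n-2 6's, where the shown terms are n = 2, 3, 4, 5.
Setting n = 6 gives 20, 16, 22 characters in each block.

9999999999999999999933333333333333336666666666666666666666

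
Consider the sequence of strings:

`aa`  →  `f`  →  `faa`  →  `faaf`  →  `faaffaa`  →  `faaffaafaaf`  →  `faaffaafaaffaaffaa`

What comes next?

This is a Fibonacci-style word recurrence s(k) = s(k−1)·s(k−2): e.g. f·aa = faa.
The next term joins faaffaafaaffaaffaa and faaffaafaaf.

faaffaafaaffaaffaafaaffaafaaf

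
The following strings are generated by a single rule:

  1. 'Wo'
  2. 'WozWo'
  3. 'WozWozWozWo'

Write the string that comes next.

WozWozWozWozWozWozWozWo

Every step duplicates the string with 'z' between the halves.
So the next term is two copies of WozWozWozWo with 'z' between the halves.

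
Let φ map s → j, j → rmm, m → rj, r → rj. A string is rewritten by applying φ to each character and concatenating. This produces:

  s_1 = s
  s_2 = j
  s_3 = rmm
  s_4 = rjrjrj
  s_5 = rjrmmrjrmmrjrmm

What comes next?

rjrmmrjrjrjrjrmmrjrjrjrjrmmrjrjrj

Replace each of the 15 characters of rjrmmrjrmmrjrmm in place — rj rmm rj rj rj rj rmm rj rj rj rj rmm rj rj rj — and concatenate.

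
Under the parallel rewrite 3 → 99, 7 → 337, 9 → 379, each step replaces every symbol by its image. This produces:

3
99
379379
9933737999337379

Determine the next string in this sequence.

Rewriting the 16 symbols of 9933737999337379 one by one yields 379 379 99 99 337 99 337 379 379 379 99 99 337 99 337 379; concatenated:

379379999933799337379379379999933799337379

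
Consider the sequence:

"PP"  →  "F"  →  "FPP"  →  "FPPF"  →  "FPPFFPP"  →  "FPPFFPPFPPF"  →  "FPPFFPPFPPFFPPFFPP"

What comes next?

Each term (from the third on) is the previous term followed by the one before it: term 3 = F·PP = FPP.
Continuing: FPPFFPPFPPFFPPFFPP · FPPFFPPFPPF gives term 8.

FPPFFPPFPPFFPPFFPPFPPFFPPFPPF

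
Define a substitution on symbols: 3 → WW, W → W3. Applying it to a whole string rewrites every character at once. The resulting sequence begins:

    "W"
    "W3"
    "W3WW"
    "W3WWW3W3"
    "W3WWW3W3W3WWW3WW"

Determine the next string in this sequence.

Applying the rule to each of the 16 symbols of W3WWW3W3W3WWW3WW gives the pieces W3 WW W3 W3 W3 WW W3 WW W3 WW W3 W3 W3 WW W3 W3, which concatenate to the answer.

W3WWW3W3W3WWW3WWW3WWW3W3W3WWW3W3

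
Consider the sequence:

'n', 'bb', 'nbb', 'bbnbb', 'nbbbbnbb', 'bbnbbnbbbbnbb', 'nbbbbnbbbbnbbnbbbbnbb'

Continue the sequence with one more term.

bbnbbnbbbbnbbnbbbbnbbbbnbbnbbbbnbb

This is a Fibonacci-style word recurrence s(k) = s(k−2)·s(k−1): e.g. n·bb = nbb.
The next term joins bbnbbnbbbbnbb and nbbbbnbbbbnbbnbbbbnbb.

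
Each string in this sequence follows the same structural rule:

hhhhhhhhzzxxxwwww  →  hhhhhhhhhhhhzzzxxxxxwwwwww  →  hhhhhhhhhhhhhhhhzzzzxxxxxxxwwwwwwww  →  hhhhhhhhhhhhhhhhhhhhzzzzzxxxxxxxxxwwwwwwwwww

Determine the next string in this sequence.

Term n consists of 4n h's, followed by n z's, followed by 2n-1 x's, followed by 2n w's, where the shown terms are n = 2, 3, 4, 5.
At n = 6 the blocks have lengths 24, 6, 11, 12.

hhhhhhhhhhhhhhhhhhhhhhhhzzzzzzxxxxxxxxxxxwwwwwwwwwwww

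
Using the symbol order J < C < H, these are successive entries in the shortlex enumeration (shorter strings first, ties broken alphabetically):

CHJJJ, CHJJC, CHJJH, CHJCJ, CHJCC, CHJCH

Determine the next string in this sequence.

Find the rightmost character of CHJCH below H, bump it to the next letter, and reset everything to its right to J.

CHJHJ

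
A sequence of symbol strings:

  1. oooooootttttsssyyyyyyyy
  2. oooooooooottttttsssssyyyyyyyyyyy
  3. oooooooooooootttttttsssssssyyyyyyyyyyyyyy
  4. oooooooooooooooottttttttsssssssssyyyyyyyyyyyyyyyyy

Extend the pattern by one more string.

Term n consists of 3n+1 o's, followed by n+3 t's, followed by 2n-1 s's, followed by 3n+2 y's, where the shown terms are n = 2, 3, 4, 5.
For the next term, n = 6, so the run lengths are 19, 9, 11, 20.

oooooooooooooooooootttttttttsssssssssssyyyyyyyyyyyyyyyyyyyy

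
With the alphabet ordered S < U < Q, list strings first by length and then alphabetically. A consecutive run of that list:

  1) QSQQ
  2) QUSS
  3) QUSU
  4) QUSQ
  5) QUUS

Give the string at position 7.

Advancing 2 positions from QUUS through QUUS → QUUU reaches term 7.

QUUQ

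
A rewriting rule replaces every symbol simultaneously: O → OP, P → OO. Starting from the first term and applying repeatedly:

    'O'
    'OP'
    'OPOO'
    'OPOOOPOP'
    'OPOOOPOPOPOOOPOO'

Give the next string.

OPOOOPOPOPOOOPOOOPOOOPOPOPOOOPOP

φ(OPOOOPOPOPOOOPOO) expands symbol-by-symbol to OP OO OP OP OP OO OP OO OP OO OP OP OP OO OP OP; joining the 16 pieces gives the next term.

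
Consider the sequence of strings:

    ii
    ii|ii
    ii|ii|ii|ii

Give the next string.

ii|ii|ii|ii|ii|ii|ii|ii

Every step duplicates the string with '|' between the halves.
So the next term is two copies of ii|ii|ii|ii with '|' between the halves.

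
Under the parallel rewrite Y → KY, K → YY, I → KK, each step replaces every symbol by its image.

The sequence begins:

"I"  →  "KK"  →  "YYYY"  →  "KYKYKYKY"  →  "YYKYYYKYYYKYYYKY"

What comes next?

KYKYYYKYKYKYYYKYKYKYYYKYKYKYYYKY

Applying the rule to each of the 16 symbols of YYKYYYKYYYKYYYKY gives the pieces KY KY YY KY KY KY YY KY KY KY YY KY KY KY YY KY, which concatenate to the answer.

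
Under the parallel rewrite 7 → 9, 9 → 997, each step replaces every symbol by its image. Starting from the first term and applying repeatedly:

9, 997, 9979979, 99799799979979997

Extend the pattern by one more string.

99799799979979997997997999799799979979979

Applying the rule to each of the 17 symbols of 99799799979979997 gives the pieces 997 997 9 997 997 9 997 997 997 9 997 997 9 997 997 997 9, which concatenate to the answer.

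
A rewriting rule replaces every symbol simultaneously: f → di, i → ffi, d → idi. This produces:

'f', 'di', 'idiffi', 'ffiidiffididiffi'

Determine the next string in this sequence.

didiffiffiidiffididiffiidiffiidiffididiffi

Applying the rule to each of the 16 symbols of ffiidiffididiffi gives the pieces di di ffi ffi idi ffi di di ffi idi ffi idi ffi di di ffi, which concatenate to the answer.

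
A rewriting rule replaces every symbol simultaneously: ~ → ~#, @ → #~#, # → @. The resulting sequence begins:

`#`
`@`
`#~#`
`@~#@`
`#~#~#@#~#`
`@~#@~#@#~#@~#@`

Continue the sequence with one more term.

Rewriting the 14 symbols of @~#@~#@#~#@~#@ one by one yields #~# ~# @ #~# ~# @ #~# @ ~# @ #~# ~# @ #~#; concatenated:

#~#~#@#~#~#@#~#@~#@#~#~#@#~#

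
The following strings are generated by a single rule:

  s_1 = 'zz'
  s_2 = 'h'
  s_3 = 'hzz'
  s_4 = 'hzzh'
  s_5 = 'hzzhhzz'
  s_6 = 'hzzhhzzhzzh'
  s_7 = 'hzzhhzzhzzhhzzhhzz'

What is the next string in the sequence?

From term 3 onward, concatenate the last term with the second-to-last: h·zz = hzz, hzz·h = hzzh, …
The next term joins hzzhhzzhzzhhzzhhzz and hzzhhzzhzzh.

hzzhhzzhzzhhzzhhzzhzzhhzzhzzh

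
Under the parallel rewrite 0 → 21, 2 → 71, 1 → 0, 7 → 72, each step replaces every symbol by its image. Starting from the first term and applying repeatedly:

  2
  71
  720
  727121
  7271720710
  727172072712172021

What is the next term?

72717207271217271720710727121710

Replace each of the 18 characters of 727172072712172021 in place — 72 71 72 0 72 71 21 72 71 72 0 71 0 72 71 21 71 0 — and concatenate.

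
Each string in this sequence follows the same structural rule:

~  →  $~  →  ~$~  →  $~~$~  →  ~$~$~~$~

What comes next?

$~~$~~$~$~~$~

Each term (from the third on) is the two preceding terms concatenated in order: term 3 = ~·$~ = ~$~.
So term 6 is $~~$~·~$~$~~$~.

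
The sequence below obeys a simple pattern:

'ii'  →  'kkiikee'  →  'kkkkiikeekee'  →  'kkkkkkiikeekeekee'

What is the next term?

Each term wraps the previous one in kk on the left and kee on the right.
Applying this once more to kkkkkkiikeekeekee:

kkkkkkkkiikeekeekeekee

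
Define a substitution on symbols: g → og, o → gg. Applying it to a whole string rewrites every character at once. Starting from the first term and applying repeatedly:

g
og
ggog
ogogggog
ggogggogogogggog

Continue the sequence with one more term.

Rewriting the 16 symbols of ggogggogogogggog one by one yields og og gg og og og gg og gg og gg og og og gg og; concatenated:

ogogggogogogggogggogggogogogggog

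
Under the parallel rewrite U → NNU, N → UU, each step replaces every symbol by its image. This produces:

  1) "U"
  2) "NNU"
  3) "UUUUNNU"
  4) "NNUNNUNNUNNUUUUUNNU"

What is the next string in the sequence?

UUUUNNUUUUUNNUUUUUNNUUUUUNNUNNUNNUNNUNNUUUUUNNU

φ(NNUNNUNNUNNUUUUUNNU) expands symbol-by-symbol to UU UU NNU UU UU NNU UU UU NNU UU UU NNU NNU NNU NNU NNU UU UU NNU; joining the 19 pieces gives the next term.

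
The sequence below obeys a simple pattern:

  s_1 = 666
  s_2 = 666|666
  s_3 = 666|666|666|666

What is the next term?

666|666|666|666|666|666|666|666

Each string is two copies of the previous one joined by '|'.
One more doubling of 666|666|666|666 gives the answer.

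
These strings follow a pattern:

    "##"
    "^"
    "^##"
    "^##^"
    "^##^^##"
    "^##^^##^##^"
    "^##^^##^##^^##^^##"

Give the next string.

This is a Fibonacci-style word recurrence s(k) = s(k−1)·s(k−2): e.g. ^·## = ^##.
The next term joins ^##^^##^##^^##^^## and ^##^^##^##^.

^##^^##^##^^##^^##^##^^##^##^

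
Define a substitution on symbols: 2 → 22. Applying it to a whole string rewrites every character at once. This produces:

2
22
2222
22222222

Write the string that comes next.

Expanding 22222222: 2→22, 2→22, 2→22, 2→22, 2→22, 2→22, 2→22, 2→22. Concatenated: 22 22 22 22 22 22 22 22.

2222222222222222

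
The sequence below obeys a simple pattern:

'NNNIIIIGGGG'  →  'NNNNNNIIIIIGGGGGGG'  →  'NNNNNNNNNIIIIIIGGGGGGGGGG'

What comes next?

Each string has the form N^{3n} I^{n+3} G^{3n+1} (n = 1, 2, …).
At n = 4 the blocks have lengths 12, 7, 13.

NNNNNNNNNNNNIIIIIIIGGGGGGGGGGGGG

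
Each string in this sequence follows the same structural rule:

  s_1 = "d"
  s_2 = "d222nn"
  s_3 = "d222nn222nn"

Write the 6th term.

d222nn222nn222nn222nn222nn

Every step adds 222nn to the end: s(k+1) = s(k)·222nn.
From d222nn222nn, 3 further steps: d222nn222nn → d222nn222nn222nn → d222nn222nn222nn222nn → (answer).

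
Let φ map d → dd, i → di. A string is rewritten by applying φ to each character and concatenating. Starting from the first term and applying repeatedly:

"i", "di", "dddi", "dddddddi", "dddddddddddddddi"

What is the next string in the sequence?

Applying the rule to each of the 16 symbols of dddddddddddddddi gives the pieces dd dd dd dd dd dd dd dd dd dd dd dd dd dd dd di, which concatenate to the answer.

dddddddddddddddddddddddddddddddi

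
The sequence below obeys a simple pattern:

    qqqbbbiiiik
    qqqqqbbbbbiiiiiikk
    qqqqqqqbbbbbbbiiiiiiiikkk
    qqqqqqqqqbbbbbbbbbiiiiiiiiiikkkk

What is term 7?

Term n consists of 2n-1 q's, followed by 2n-1 b's, followed by 2n i's, followed by n-1 k's, where the shown terms are n = 2, 3, 4, 5.
Setting n = 8 gives 15, 15, 16, 7 characters in each block.

qqqqqqqqqqqqqqqbbbbbbbbbbbbbbbiiiiiiiiiiiiiiiikkkkkkk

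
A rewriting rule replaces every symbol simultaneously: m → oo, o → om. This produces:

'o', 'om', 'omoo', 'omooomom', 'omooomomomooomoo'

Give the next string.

Applying the rule to each of the 16 symbols of omooomomomooomoo gives the pieces om oo om om om oo om oo om oo om om om oo om om, which concatenate to the answer.

omooomomomooomooomooomomomooomom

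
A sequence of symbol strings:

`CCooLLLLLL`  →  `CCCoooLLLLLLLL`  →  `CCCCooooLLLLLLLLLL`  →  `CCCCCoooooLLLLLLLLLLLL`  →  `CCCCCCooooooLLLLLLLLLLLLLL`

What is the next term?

Each string has the form C^{n-1} o^{n-1} L^{2n}, where the shown terms are n = 3, 4, 5, 6, 7.
At n = 8 the blocks have lengths 7, 7, 16.

CCCCCCCoooooooLLLLLLLLLLLLLLLL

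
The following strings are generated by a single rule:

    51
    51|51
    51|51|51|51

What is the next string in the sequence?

s(k+1) = s(k)·|·s(k) — each term doubles the last with '|' between the halves.
So the next term is two copies of 51|51|51|51 with '|' between the halves.

51|51|51|51|51|51|51|51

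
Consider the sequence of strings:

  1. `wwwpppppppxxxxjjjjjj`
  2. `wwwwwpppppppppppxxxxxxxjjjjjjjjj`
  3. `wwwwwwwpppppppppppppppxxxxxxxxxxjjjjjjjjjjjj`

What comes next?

wwwwwwwwwpppppppppppppppppppxxxxxxxxxxxxxjjjjjjjjjjjjjjj

Term n consists of 2n-1 w's, followed by 4n-1 p's, followed by 3n-2 x's, followed by 3n j's, where the shown terms are n = 2, 3, 4.
At n = 5 the blocks have lengths 9, 19, 13, 15.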